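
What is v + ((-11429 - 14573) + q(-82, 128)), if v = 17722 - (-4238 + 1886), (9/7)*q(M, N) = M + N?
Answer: -53030/9 ≈ -5892.2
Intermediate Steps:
q(M, N) = 7*M/9 + 7*N/9 (q(M, N) = 7*(M + N)/9 = 7*M/9 + 7*N/9)
v = 20074 (v = 17722 - 1*(-2352) = 17722 + 2352 = 20074)
v + ((-11429 - 14573) + q(-82, 128)) = 20074 + ((-11429 - 14573) + ((7/9)*(-82) + (7/9)*128)) = 20074 + (-26002 + (-574/9 + 896/9)) = 20074 + (-26002 + 322/9) = 20074 - 233696/9 = -53030/9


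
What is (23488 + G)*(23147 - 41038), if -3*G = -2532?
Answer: -435323812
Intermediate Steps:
G = 844 (G = -⅓*(-2532) = 844)
(23488 + G)*(23147 - 41038) = (23488 + 844)*(23147 - 41038) = 24332*(-17891) = -435323812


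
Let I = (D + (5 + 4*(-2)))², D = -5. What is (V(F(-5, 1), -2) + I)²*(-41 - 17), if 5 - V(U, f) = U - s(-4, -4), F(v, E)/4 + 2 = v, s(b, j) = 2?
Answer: -568458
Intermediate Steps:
F(v, E) = -8 + 4*v
V(U, f) = 7 - U (V(U, f) = 5 - (U - 1*2) = 5 - (U - 2) = 5 - (-2 + U) = 5 + (2 - U) = 7 - U)
I = 64 (I = (-5 + (5 + 4*(-2)))² = (-5 + (5 - 8))² = (-5 - 3)² = (-8)² = 64)
(V(F(-5, 1), -2) + I)²*(-41 - 17) = ((7 - (-8 + 4*(-5))) + 64)²*(-41 - 17) = ((7 - (-8 - 20)) + 64)²*(-58) = ((7 - 1*(-28)) + 64)²*(-58) = ((7 + 28) + 64)²*(-58) = (35 + 64)²*(-58) = 99²*(-58) = 9801*(-58) = -568458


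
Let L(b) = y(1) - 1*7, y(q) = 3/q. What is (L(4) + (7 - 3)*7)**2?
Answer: 576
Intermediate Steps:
L(b) = -4 (L(b) = 3/1 - 1*7 = 3*1 - 7 = 3 - 7 = -4)
(L(4) + (7 - 3)*7)**2 = (-4 + (7 - 3)*7)**2 = (-4 + 4*7)**2 = (-4 + 28)**2 = 24**2 = 576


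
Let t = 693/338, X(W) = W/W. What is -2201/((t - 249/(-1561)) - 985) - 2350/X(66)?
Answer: -1217402531032/518537795 ≈ -2347.8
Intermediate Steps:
X(W) = 1
t = 693/338 (t = 693*(1/338) = 693/338 ≈ 2.0503)
-2201/((t - 249/(-1561)) - 985) - 2350/X(66) = -2201/((693/338 - 249/(-1561)) - 985) - 2350/1 = -2201/((693/338 - 249*(-1/1561)) - 985) - 2350*1 = -2201/((693/338 + 249/1561) - 985) - 2350 = -2201/(1165935/527618 - 985) - 2350 = -2201/(-518537795/527618) - 2350 = -2201*(-527618/518537795) - 2350 = 1161287218/518537795 - 2350 = -1217402531032/518537795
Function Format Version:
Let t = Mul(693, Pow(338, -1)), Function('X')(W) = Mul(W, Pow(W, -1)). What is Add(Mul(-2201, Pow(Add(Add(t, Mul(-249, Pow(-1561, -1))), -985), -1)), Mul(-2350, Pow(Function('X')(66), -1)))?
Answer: Rational(-1217402531032, 518537795) ≈ -2347.8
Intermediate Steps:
Function('X')(W) = 1
t = Rational(693, 338) (t = Mul(693, Rational(1, 338)) = Rational(693, 338) ≈ 2.0503)
Add(Mul(-2201, Pow(Add(Add(t, Mul(-249, Pow(-1561, -1))), -985), -1)), Mul(-2350, Pow(Function('X')(66), -1))) = Add(Mul(-2201, Pow(Add(Add(Rational(693, 338), Mul(-249, Pow(-1561, -1))), -985), -1)), Mul(-2350, Pow(1, -1))) = Add(Mul(-2201, Pow(Add(Add(Rational(693, 338), Mul(-249, Rational(-1, 1561))), -985), -1)), Mul(-2350, 1)) = Add(Mul(-2201, Pow(Add(Add(Rational(693, 338), Rational(249, 1561)), -985), -1)), -2350) = Add(Mul(-2201, Pow(Add(Rational(1165935, 527618), -985), -1)), -2350) = Add(Mul(-2201, Pow(Rational(-518537795, 527618), -1)), -2350) = Add(Mul(-2201, Rational(-527618, 518537795)), -2350) = Add(Rational(1161287218, 518537795), -2350) = Rational(-1217402531032, 518537795)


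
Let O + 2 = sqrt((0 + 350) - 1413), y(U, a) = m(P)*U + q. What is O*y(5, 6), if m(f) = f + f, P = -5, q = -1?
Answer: 102 - 51*I*sqrt(1063) ≈ 102.0 - 1662.8*I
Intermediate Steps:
m(f) = 2*f
y(U, a) = -1 - 10*U (y(U, a) = (2*(-5))*U - 1 = -10*U - 1 = -1 - 10*U)
O = -2 + I*sqrt(1063) (O = -2 + sqrt((0 + 350) - 1413) = -2 + sqrt(350 - 1413) = -2 + sqrt(-1063) = -2 + I*sqrt(1063) ≈ -2.0 + 32.604*I)
O*y(5, 6) = (-2 + I*sqrt(1063))*(-1 - 10*5) = (-2 + I*sqrt(1063))*(-1 - 50) = (-2 + I*sqrt(1063))*(-51) = 102 - 51*I*sqrt(1063)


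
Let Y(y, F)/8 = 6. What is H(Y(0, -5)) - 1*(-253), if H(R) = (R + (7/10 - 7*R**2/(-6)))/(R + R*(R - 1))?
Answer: 5856487/23040 ≈ 254.19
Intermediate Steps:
Y(y, F) = 48 (Y(y, F) = 8*6 = 48)
H(R) = (7/10 + R + 7*R**2/6)/(R + R*(-1 + R)) (H(R) = (R + (7*(1/10) - 7*R**2*(-1/6)))/(R + R*(-1 + R)) = (R + (7/10 + 7*R**2/6))/(R + R*(-1 + R)) = (7/10 + R + 7*R**2/6)/(R + R*(-1 + R)))
H(Y(0, -5)) - 1*(-253) = (7/6 + 1/48 + (7/10)/48**2) - 1*(-253) = (7/6 + 1/48 + (7/10)*(1/2304)) + 253 = (7/6 + 1/48 + 7/23040) + 253 = 27367/23040 + 253 = 5856487/23040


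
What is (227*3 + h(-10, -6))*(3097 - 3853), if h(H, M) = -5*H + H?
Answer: -545076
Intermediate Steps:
h(H, M) = -4*H
(227*3 + h(-10, -6))*(3097 - 3853) = (227*3 - 4*(-10))*(3097 - 3853) = (681 + 40)*(-756) = 721*(-756) = -545076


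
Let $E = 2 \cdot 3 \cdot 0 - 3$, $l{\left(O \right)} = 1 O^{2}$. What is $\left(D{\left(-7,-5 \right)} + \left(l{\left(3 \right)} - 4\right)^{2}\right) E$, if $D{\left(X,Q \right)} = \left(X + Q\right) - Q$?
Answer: $-54$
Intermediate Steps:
$l{\left(O \right)} = O^{2}$
$E = -3$ ($E = 6 \cdot 0 - 3 = 0 - 3 = -3$)
$D{\left(X,Q \right)} = X$ ($D{\left(X,Q \right)} = \left(Q + X\right) - Q = X$)
$\left(D{\left(-7,-5 \right)} + \left(l{\left(3 \right)} - 4\right)^{2}\right) E = \left(-7 + \left(3^{2} - 4\right)^{2}\right) \left(-3\right) = \left(-7 + \left(9 - 4\right)^{2}\right) \left(-3\right) = \left(-7 + 5^{2}\right) \left(-3\right) = \left(-7 + 25\right) \left(-3\right) = 18 \left(-3\right) = -54$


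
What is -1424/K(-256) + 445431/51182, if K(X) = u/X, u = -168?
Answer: -2322907325/1074822 ≈ -2161.2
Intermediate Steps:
K(X) = -168/X
-1424/K(-256) + 445431/51182 = -1424/((-168/(-256))) + 445431/51182 = -1424/((-168*(-1/256))) + 445431*(1/51182) = -1424/21/32 + 445431/51182 = -1424*32/21 + 445431/51182 = -45568/21 + 445431/51182 = -2322907325/1074822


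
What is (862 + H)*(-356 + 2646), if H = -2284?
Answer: -3256380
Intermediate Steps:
(862 + H)*(-356 + 2646) = (862 - 2284)*(-356 + 2646) = -1422*2290 = -3256380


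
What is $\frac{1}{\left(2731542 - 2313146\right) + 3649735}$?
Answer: $\frac{1}{4068131} \approx 2.4581 \cdot 10^{-7}$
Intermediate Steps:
$\frac{1}{\left(2731542 - 2313146\right) + 3649735} = \frac{1}{418396 + 3649735} = \frac{1}{4068131}$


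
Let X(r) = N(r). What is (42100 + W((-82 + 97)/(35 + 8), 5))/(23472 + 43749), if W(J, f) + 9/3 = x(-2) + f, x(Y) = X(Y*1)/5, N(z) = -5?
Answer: 42101/67221 ≈ 0.62631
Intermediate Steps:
X(r) = -5
x(Y) = -1 (x(Y) = -5/5 = -5*⅕ = -1)
W(J, f) = -4 + f (W(J, f) = -3 + (-1 + f) = -4 + f)
(42100 + W((-82 + 97)/(35 + 8), 5))/(23472 + 43749) = (42100 + (-4 + 5))/(23472 + 43749) = (42100 + 1)/67221 = 42101*(1/67221) = 42101/67221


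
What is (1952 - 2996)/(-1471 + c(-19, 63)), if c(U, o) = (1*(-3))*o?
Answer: 261/415 ≈ 0.62892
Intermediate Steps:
c(U, o) = -3*o
(1952 - 2996)/(-1471 + c(-19, 63)) = (1952 - 2996)/(-1471 - 3*63) = -1044/(-1471 - 189) = -1044/(-1660) = -1044*(-1/1660) = 261/415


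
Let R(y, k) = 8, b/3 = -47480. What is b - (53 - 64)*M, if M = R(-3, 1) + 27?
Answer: -142055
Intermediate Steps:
b = -142440 (b = 3*(-47480) = -142440)
M = 35 (M = 8 + 27 = 35)
b - (53 - 64)*M = -142440 - (53 - 64)*35 = -142440 - (-11)*35 = -142440 - 1*(-385) = -142440 + 385 = -142055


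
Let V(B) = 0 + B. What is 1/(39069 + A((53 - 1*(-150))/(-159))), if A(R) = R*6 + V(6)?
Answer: 53/2070569 ≈ 2.5597e-5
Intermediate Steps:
V(B) = B
A(R) = 6 + 6*R (A(R) = R*6 + 6 = 6*R + 6 = 6 + 6*R)
1/(39069 + A((53 - 1*(-150))/(-159))) = 1/(39069 + (6 + 6*((53 - 1*(-150))/(-159)))) = 1/(39069 + (6 + 6*((53 + 150)*(-1/159)))) = 1/(39069 + (6 + 6*(203*(-1/159)))) = 1/(39069 + (6 + 6*(-203/159))) = 1/(39069 + (6 - 406/53)) = 1/(39069 - 88/53) = 1/(2070569/53) = 53/2070569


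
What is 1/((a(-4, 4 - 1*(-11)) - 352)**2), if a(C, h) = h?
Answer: 1/113569 ≈ 8.8052e-6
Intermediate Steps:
1/((a(-4, 4 - 1*(-11)) - 352)**2) = 1/(((4 - 1*(-11)) - 352)**2) = 1/(((4 + 11) - 352)**2) = 1/((15 - 352)**2) = 1/((-337)**2) = 1/113569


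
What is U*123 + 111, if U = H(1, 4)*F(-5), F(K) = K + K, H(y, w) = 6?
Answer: -7269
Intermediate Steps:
F(K) = 2*K
U = -60 (U = 6*(2*(-5)) = 6*(-10) = -60)
U*123 + 111 = -60*123 + 111 = -7380 + 111 = -7269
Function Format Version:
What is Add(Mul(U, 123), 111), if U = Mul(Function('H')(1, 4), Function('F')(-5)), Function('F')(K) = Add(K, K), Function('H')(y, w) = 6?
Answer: -7269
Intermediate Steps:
Function('F')(K) = Mul(2, K)
U = -60 (U = Mul(6, Mul(2, -5)) = Mul(6, -10) = -60)
Add(Mul(U, 123), 111) = Add(Mul(-60, 123), 111) = Add(-7380, 111) = -7269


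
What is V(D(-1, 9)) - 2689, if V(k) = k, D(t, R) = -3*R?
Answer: -2716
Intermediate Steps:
V(D(-1, 9)) - 2689 = -3*9 - 2689 = -27 - 2689 = -2716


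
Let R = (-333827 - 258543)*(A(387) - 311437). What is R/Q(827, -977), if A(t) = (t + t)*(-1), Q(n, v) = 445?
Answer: 36988886014/89 ≈ 4.1561e+8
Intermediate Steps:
A(t) = -2*t (A(t) = (2*t)*(-1) = -2*t)
R = 184944430070 (R = (-333827 - 258543)*(-2*387 - 311437) = -592370*(-774 - 311437) = -592370*(-312211) = 184944430070)
R/Q(827, -977) = 184944430070/445 = 184944430070*(1/445) = 36988886014/89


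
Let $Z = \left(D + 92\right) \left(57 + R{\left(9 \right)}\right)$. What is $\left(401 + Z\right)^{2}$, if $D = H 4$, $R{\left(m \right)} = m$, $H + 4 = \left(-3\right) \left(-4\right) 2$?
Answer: $138133009$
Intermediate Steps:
$H = 20$ ($H = -4 + \left(-3\right) \left(-4\right) 2 = -4 + 12 \cdot 2 = -4 + 24 = 20$)
$D = 80$ ($D = 20 \cdot 4 = 80$)
$Z = 11352$ ($Z = \left(80 + 92\right) \left(57 + 9\right) = 172 \cdot 66 = 11352$)
$\left(401 + Z\right)^{2} = \left(401 + 11352\right)^{2} = 11753^{2} = 138133009$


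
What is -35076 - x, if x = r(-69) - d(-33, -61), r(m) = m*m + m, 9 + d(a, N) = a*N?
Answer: -37764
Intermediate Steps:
d(a, N) = -9 + N*a (d(a, N) = -9 + a*N = -9 + N*a)
r(m) = m + m² (r(m) = m² + m = m + m²)
x = 2688 (x = -69*(1 - 69) - (-9 - 61*(-33)) = -69*(-68) - (-9 + 2013) = 4692 - 1*2004 = 4692 - 2004 = 2688)
-35076 - x = -35076 - 1*2688 = -35076 - 2688 = -37764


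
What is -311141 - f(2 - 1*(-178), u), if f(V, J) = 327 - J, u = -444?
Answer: -311912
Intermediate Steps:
-311141 - f(2 - 1*(-178), u) = -311141 - (327 - 1*(-444)) = -311141 - (327 + 444) = -311141 - 1*771 = -311141 - 771 = -311912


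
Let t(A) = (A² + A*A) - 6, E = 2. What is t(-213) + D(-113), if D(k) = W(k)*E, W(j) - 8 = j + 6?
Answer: 90534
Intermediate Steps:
W(j) = 14 + j (W(j) = 8 + (j + 6) = 8 + (6 + j) = 14 + j)
t(A) = -6 + 2*A² (t(A) = (A² + A²) - 6 = 2*A² - 6 = -6 + 2*A²)
D(k) = 28 + 2*k (D(k) = (14 + k)*2 = 28 + 2*k)
t(-213) + D(-113) = (-6 + 2*(-213)²) + (28 + 2*(-113)) = (-6 + 2*45369) + (28 - 226) = (-6 + 90738) - 198 = 90732 - 198 = 90534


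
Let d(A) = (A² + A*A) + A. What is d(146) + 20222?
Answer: 63000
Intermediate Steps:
d(A) = A + 2*A² (d(A) = (A² + A²) + A = 2*A² + A = A + 2*A²)
d(146) + 20222 = 146*(1 + 2*146) + 20222 = 146*(1 + 292) + 20222 = 146*293 + 20222 = 42778 + 20222 = 63000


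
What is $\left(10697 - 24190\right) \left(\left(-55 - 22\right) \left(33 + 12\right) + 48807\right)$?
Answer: $-611799606$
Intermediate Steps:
$\left(10697 - 24190\right) \left(\left(-55 - 22\right) \left(33 + 12\right) + 48807\right) = - 13493 \left(\left(-77\right) 45 + 48807\right) = - 13493 \left(-3465 + 48807\right) = \left(-13493\right) 45342 = -611799606$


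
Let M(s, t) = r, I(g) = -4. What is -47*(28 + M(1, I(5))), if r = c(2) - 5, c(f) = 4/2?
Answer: -1175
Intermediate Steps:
c(f) = 2 (c(f) = 4*(½) = 2)
r = -3 (r = 2 - 5 = -3)
M(s, t) = -3
-47*(28 + M(1, I(5))) = -47*(28 - 3) = -47*25 = -1175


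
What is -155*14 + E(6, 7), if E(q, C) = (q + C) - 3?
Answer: -2160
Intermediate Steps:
E(q, C) = -3 + C + q (E(q, C) = (C + q) - 3 = -3 + C + q)
-155*14 + E(6, 7) = -155*14 + (-3 + 7 + 6) = -2170 + 10 = -2160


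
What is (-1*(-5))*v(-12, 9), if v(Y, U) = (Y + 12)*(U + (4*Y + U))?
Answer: 0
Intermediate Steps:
v(Y, U) = (12 + Y)*(2*U + 4*Y) (v(Y, U) = (12 + Y)*(U + (U + 4*Y)) = (12 + Y)*(2*U + 4*Y))
(-1*(-5))*v(-12, 9) = (-1*(-5))*(4*(-12)² + 24*9 + 48*(-12) + 2*9*(-12)) = 5*(4*144 + 216 - 576 - 216) = 5*(576 + 216 - 576 - 216) = 5*0 = 0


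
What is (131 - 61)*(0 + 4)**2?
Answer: 1120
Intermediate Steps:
(131 - 61)*(0 + 4)**2 = 70*4**2 = 70*16 = 1120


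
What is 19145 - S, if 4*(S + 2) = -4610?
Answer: 40599/2 ≈ 20300.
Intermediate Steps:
S = -2309/2 (S = -2 + (1/4)*(-4610) = -2 - 2305/2 = -2309/2 ≈ -1154.5)
19145 - S = 19145 - 1*(-2309/2) = 19145 + 2309/2 = 40599/2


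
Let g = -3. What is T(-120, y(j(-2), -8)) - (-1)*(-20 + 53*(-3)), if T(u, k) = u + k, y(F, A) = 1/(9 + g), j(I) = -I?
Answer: -1793/6 ≈ -298.83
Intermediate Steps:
y(F, A) = ⅙ (y(F, A) = 1/(9 - 3) = 1/6 = ⅙)
T(u, k) = k + u
T(-120, y(j(-2), -8)) - (-1)*(-20 + 53*(-3)) = (⅙ - 120) - (-1)*(-20 + 53*(-3)) = -719/6 - (-1)*(-20 - 159) = -719/6 - (-1)*(-179) = -719/6 - 1*179 = -719/6 - 179 = -1793/6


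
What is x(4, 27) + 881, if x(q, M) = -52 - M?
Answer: 802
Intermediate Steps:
x(4, 27) + 881 = (-52 - 1*27) + 881 = (-52 - 27) + 881 = -79 + 881 = 802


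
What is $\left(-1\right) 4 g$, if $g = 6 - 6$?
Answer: $0$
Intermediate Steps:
$g = 0$ ($g = 6 - 6 = 0$)
$\left(-1\right) 4 g = \left(-1\right) 4 \cdot 0 = \left(-4\right) 0 = 0$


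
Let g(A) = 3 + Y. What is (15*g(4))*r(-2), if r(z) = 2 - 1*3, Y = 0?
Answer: -45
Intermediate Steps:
r(z) = -1 (r(z) = 2 - 3 = -1)
g(A) = 3 (g(A) = 3 + 0 = 3)
(15*g(4))*r(-2) = (15*3)*(-1) = 45*(-1) = -45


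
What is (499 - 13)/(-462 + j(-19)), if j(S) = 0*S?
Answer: -81/77 ≈ -1.0519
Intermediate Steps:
j(S) = 0
(499 - 13)/(-462 + j(-19)) = (499 - 13)/(-462 + 0) = 486/(-462) = 486*(-1/462) = -81/77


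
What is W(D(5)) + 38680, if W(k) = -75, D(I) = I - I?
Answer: 38605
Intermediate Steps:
D(I) = 0
W(D(5)) + 38680 = -75 + 38680 = 38605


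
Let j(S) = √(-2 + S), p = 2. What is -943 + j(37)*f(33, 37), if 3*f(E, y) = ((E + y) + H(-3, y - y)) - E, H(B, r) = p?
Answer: -943 + 13*√35 ≈ -866.09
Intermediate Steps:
H(B, r) = 2
f(E, y) = ⅔ + y/3 (f(E, y) = (((E + y) + 2) - E)/3 = ((2 + E + y) - E)/3 = (2 + y)/3 = ⅔ + y/3)
-943 + j(37)*f(33, 37) = -943 + √(-2 + 37)*(⅔ + (⅓)*37) = -943 + √35*(⅔ + 37/3) = -943 + √35*13 = -943 + 13*√35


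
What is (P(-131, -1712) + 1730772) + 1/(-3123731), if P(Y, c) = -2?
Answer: 5406459902869/3123731 ≈ 1.7308e+6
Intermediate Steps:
(P(-131, -1712) + 1730772) + 1/(-3123731) = (-2 + 1730772) + 1/(-3123731) = 1730770 - 1/3123731 = 5406459902869/3123731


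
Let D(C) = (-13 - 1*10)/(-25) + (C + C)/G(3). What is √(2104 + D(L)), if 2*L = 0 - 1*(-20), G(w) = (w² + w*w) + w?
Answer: √23217243/105 ≈ 45.890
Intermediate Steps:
G(w) = w + 2*w² (G(w) = (w² + w²) + w = 2*w² + w = w + 2*w²)
L = 10 (L = (0 - 1*(-20))/2 = (0 + 20)/2 = (½)*20 = 10)
D(C) = 23/25 + 2*C/21 (D(C) = (-13 - 1*10)/(-25) + (C + C)/((3*(1 + 2*3))) = (-13 - 10)*(-1/25) + (2*C)/((3*(1 + 6))) = -23*(-1/25) + (2*C)/((3*7)) = 23/25 + (2*C)/21 = 23/25 + (2*C)*(1/21) = 23/25 + 2*C/21)
√(2104 + D(L)) = √(2104 + (23/25 + (2/21)*10)) = √(2104 + (23/25 + 20/21)) = √(2104 + 983/525) = √(1105583/525) = √23217243/105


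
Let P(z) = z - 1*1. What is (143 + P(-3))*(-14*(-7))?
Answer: 13622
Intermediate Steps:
P(z) = -1 + z (P(z) = z - 1 = -1 + z)
(143 + P(-3))*(-14*(-7)) = (143 + (-1 - 3))*(-14*(-7)) = (143 - 4)*98 = 139*98 = 13622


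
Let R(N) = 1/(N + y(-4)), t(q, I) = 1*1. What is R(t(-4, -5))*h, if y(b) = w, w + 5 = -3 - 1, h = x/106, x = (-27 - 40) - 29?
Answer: 6/53 ≈ 0.11321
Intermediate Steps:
x = -96 (x = -67 - 29 = -96)
t(q, I) = 1
h = -48/53 (h = -96/106 = -96*1/106 = -48/53 ≈ -0.90566)
w = -9 (w = -5 + (-3 - 1) = -5 - 4 = -9)
y(b) = -9
R(N) = 1/(-9 + N) (R(N) = 1/(N - 9) = 1/(-9 + N))
R(t(-4, -5))*h = -48/53/(-9 + 1) = -48/53/(-8) = -⅛*(-48/53) = 6/53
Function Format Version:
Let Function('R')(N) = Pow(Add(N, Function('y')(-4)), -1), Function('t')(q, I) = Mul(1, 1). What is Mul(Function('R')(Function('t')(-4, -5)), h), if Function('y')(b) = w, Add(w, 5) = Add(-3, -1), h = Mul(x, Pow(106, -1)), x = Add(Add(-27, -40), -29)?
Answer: Rational(6, 53) ≈ 0.11321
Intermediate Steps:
x = -96 (x = Add(-67, -29) = -96)
Function('t')(q, I) = 1
h = Rational(-48, 53) (h = Mul(-96, Pow(106, -1)) = Mul(-96, Rational(1, 106)) = Rational(-48, 53) ≈ -0.90566)
w = -9 (w = Add(-5, Add(-3, -1)) = Add(-5, -4) = -9)
Function('y')(b) = -9
Function('R')(N) = Pow(Add(-9, N), -1) (Function('R')(N) = Pow(Add(N, -9), -1) = Pow(Add(-9, N), -1))
Mul(Function('R')(Function('t')(-4, -5)), h) = Mul(Pow(Add(-9, 1), -1), Rational(-48, 53)) = Mul(Pow(-8, -1), Rational(-48, 53)) = Mul(Rational(-1, 8), Rational(-48, 53)) = Rational(6, 53)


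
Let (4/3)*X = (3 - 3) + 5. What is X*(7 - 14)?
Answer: -105/4 ≈ -26.250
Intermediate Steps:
X = 15/4 (X = 3*((3 - 3) + 5)/4 = 3*(0 + 5)/4 = (3/4)*5 = 15/4 ≈ 3.7500)
X*(7 - 14) = 15*(7 - 14)/4 = (15/4)*(-7) = -105/4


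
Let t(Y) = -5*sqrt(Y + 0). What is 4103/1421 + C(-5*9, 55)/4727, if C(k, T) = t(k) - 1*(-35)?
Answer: 670504/231623 - 15*I*sqrt(5)/4727 ≈ 2.8948 - 0.0070956*I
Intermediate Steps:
t(Y) = -5*sqrt(Y)
C(k, T) = 35 - 5*sqrt(k) (C(k, T) = -5*sqrt(k) - 1*(-35) = -5*sqrt(k) + 35 = 35 - 5*sqrt(k))
4103/1421 + C(-5*9, 55)/4727 = 4103/1421 + (35 - 5*3*I*sqrt(5))/4727 = 4103*(1/1421) + (35 - 15*I*sqrt(5))*(1/4727) = 4103/1421 + (35 - 15*I*sqrt(5))*(1/4727) = 4103/1421 + (35/4727 - 15*I*sqrt(5)/4727) = 670504/231623 - 15*I*sqrt(5)/4727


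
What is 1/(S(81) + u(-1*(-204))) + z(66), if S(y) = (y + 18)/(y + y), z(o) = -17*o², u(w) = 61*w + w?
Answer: -16859789082/227675 ≈ -74052.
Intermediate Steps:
u(w) = 62*w
S(y) = (18 + y)/(2*y) (S(y) = (18 + y)/((2*y)) = (18 + y)*(1/(2*y)) = (18 + y)/(2*y))
1/(S(81) + u(-1*(-204))) + z(66) = 1/((½)*(18 + 81)/81 + 62*(-1*(-204))) - 17*66² = 1/((½)*(1/81)*99 + 62*204) - 17*4356 = 1/(11/18 + 12648) - 74052 = 1/(227675/18) - 74052 = 18/227675 - 74052 = -16859789082/227675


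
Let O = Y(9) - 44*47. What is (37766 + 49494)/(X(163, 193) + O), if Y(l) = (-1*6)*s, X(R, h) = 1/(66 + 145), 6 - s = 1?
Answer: -18411860/442677 ≈ -41.592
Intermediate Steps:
s = 5 (s = 6 - 1*1 = 6 - 1 = 5)
X(R, h) = 1/211
Y(l) = -30 (Y(l) = -1*6*5 = -6*5 = -30)
O = -2098 (O = -30 - 44*47 = -30 - 2068 = -2098)
(37766 + 49494)/(X(163, 193) + O) = (37766 + 49494)/(1/211 - 2098) = 87260/(-442677/211) = 87260*(-211/442677) = -18411860/442677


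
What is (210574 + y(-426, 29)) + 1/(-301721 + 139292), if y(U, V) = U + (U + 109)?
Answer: 34082639498/162429 ≈ 2.0983e+5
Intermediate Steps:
y(U, V) = 109 + 2*U (y(U, V) = U + (109 + U) = 109 + 2*U)
(210574 + y(-426, 29)) + 1/(-301721 + 139292) = (210574 + (109 + 2*(-426))) + 1/(-301721 + 139292) = (210574 + (109 - 852)) + 1/(-162429) = (210574 - 743) - 1/162429 = 209831 - 1/162429 = 34082639498/162429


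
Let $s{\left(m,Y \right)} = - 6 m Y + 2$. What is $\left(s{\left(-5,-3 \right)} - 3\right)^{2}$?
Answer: $8281$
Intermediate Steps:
$s{\left(m,Y \right)} = 2 - 6 Y m$ ($s{\left(m,Y \right)} = - 6 Y m + 2 = 2 - 6 Y m$)
$\left(s{\left(-5,-3 \right)} - 3\right)^{2} = \left(\left(2 - \left(-18\right) \left(-5\right)\right) - 3\right)^{2} = \left(\left(2 - 90\right) - 3\right)^{2} = \left(-88 - 3\right)^{2} = \left(-91\right)^{2} = 8281$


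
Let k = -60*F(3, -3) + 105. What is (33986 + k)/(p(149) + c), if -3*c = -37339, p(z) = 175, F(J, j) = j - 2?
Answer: 103173/37864 ≈ 2.7248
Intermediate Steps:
F(J, j) = -2 + j
c = 37339/3 (c = -⅓*(-37339) = 37339/3 ≈ 12446.)
k = 405 (k = -60*(-2 - 3) + 105 = -60*(-5) + 105 = 300 + 105 = 405)
(33986 + k)/(p(149) + c) = (33986 + 405)/(175 + 37339/3) = 34391/(37864/3) = 34391*(3/37864) = 103173/37864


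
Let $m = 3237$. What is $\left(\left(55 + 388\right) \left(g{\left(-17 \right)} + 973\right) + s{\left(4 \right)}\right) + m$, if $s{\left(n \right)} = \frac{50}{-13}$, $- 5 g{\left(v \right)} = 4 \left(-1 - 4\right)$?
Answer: $\frac{5668574}{13} \approx 4.3604 \cdot 10^{5}$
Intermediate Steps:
$g{\left(v \right)} = 4$ ($g{\left(v \right)} = - \frac{4 \left(-1 - 4\right)}{5} = - \frac{4 \left(-5\right)}{5} = \left(- \frac{1}{5}\right) \left(-20\right) = 4$)
$s{\left(n \right)} = - \frac{50}{13}$ ($s{\left(n \right)} = 50 \left(- \frac{1}{13}\right) = - \frac{50}{13}$)
$\left(\left(55 + 388\right) \left(g{\left(-17 \right)} + 973\right) + s{\left(4 \right)}\right) + m = \left(\left(55 + 388\right) \left(4 + 973\right) - \frac{50}{13}\right) + 3237 = \left(443 \cdot 977 - \frac{50}{13}\right) + 3237 = \left(432811 - \frac{50}{13}\right) + 3237 = \frac{5626493}{13} + 3237 = \frac{5668574}{13}$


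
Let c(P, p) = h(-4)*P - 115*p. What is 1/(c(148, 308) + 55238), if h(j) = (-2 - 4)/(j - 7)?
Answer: 11/218886 ≈ 5.0254e-5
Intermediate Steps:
h(j) = -6/(-7 + j)
c(P, p) = -115*p + 6*P/11 (c(P, p) = (-6/(-7 - 4))*P - 115*p = (-6/(-11))*P - 115*p = (-6*(-1/11))*P - 115*p = 6*P/11 - 115*p = -115*p + 6*P/11)
1/(c(148, 308) + 55238) = 1/((-115*308 + (6/11)*148) + 55238) = 1/((-35420 + 888/11) + 55238) = 1/(-388732/11 + 55238) = 1/(218886/11) = 11/218886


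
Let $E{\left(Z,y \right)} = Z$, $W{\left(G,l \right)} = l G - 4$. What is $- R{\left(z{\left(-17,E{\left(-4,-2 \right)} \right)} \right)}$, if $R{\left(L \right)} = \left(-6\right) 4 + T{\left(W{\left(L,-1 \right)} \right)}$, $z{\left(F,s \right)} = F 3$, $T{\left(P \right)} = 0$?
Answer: $24$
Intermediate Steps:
$W{\left(G,l \right)} = -4 + G l$ ($W{\left(G,l \right)} = G l - 4 = -4 + G l$)
$z{\left(F,s \right)} = 3 F$
$R{\left(L \right)} = -24$ ($R{\left(L \right)} = \left(-6\right) 4 + 0 = -24 + 0 = -24$)
$- R{\left(z{\left(-17,E{\left(-4,-2 \right)} \right)} \right)} = \left(-1\right) \left(-24\right) = 24$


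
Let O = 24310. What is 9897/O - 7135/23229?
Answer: 56445563/564696990 ≈ 0.099957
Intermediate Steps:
9897/O - 7135/23229 = 9897/24310 - 7135/23229 = 56445563/564696990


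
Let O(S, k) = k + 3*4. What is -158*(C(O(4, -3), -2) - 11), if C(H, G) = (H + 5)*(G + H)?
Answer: -13746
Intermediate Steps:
O(S, k) = 12 + k (O(S, k) = k + 12 = 12 + k)
C(H, G) = (5 + H)*(G + H)
-158*(C(O(4, -3), -2) - 11) = -158*(((12 - 3)**2 + 5*(-2) + 5*(12 - 3) - 2*(12 - 3)) - 11) = -158*((9**2 - 10 + 5*9 - 2*9) - 11) = -158*((81 - 10 + 45 - 18) - 11) = -158*(98 - 11) = -158*87 = -13746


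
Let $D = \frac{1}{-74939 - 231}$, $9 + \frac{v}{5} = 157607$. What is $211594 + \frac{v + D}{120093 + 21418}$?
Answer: $\frac{2250865412609079}{10637381870} \approx 2.116 \cdot 10^{5}$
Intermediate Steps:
$v = 787990$ ($v = -45 + 5 \cdot 157607 = -45 + 788035 = 787990$)
$D = - \frac{1}{75170}$ ($D = \frac{1}{-74939 + \left(-112096 + 111865\right)} = \frac{1}{-74939 - 231} = \frac{1}{-75170} = - \frac{1}{75170} \approx -1.3303 \cdot 10^{-5}$)
$211594 + \frac{v + D}{120093 + 21418} = 211594 + \frac{787990 - \frac{1}{75170}}{120093 + 21418} = 211594 + \frac{59233208299}{75170 \cdot 141511} = 211594 + \frac{59233208299}{75170} \cdot \frac{1}{141511} = 211594 + \frac{59233208299}{10637381870} = \frac{2250865412609079}{10637381870}$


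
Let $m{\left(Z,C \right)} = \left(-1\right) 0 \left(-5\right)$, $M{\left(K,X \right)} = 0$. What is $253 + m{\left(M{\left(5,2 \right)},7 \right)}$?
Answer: $253$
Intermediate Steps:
$m{\left(Z,C \right)} = 0$ ($m{\left(Z,C \right)} = 0 \left(-5\right) = 0$)
$253 + m{\left(M{\left(5,2 \right)},7 \right)} = 253 + 0 = 253$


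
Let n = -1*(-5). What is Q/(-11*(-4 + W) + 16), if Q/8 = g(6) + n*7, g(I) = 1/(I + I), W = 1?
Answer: 842/147 ≈ 5.7279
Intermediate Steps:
g(I) = 1/(2*I)
n = 5
Q = 842/3 (Q = 8*((½)/6 + 5*7) = 8*((½)*(⅙) + 35) = 8*(1/12 + 35) = 8*(421/12) = 842/3 ≈ 280.67)
Q/(-11*(-4 + W) + 16) = 842/(3*(-11*(-4 + 1) + 16)) = 842/(3*(-11*(-3) + 16)) = 842/(3*(33 + 16)) = (842/3)/49 = (842/3)*(1/49) = 842/147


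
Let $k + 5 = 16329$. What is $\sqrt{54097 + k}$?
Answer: $\sqrt{70421} \approx 265.37$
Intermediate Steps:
$k = 16324$ ($k = -5 + 16329 = 16324$)
$\sqrt{54097 + k} = \sqrt{54097 + 16324} = \sqrt{70421}$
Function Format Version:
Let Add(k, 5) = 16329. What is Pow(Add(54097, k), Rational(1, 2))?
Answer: Pow(70421, Rational(1, 2)) ≈ 265.37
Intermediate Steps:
k = 16324 (k = Add(-5, 16329) = 16324)
Pow(Add(54097, k), Rational(1, 2)) = Pow(Add(54097, 16324), Rational(1, 2)) = Pow(70421, Rational(1, 2))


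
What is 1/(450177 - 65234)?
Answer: 1/384943 ≈ 2.5978e-6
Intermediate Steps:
1/(450177 - 65234) = 1/384943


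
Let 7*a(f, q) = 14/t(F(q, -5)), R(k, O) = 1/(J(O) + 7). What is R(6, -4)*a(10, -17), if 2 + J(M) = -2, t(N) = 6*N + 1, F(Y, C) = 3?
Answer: 2/57 ≈ 0.035088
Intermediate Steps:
t(N) = 1 + 6*N
J(M) = -4 (J(M) = -2 - 2 = -4)
R(k, O) = ⅓ (R(k, O) = 1/(-4 + 7) = 1/3 = ⅓)
a(f, q) = 2/19 (a(f, q) = (14/(1 + 6*3))/7 = (14/(1 + 18))/7 = (14/19)/7 = (14*(1/19))/7 = (⅐)*(14/19) = 2/19)
R(6, -4)*a(10, -17) = (⅓)*(2/19) = 2/57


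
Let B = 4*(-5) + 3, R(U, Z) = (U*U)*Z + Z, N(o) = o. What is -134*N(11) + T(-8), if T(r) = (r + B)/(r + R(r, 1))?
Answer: -84043/57 ≈ -1474.4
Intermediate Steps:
R(U, Z) = Z + Z*U**2 (R(U, Z) = U**2*Z + Z = Z*U**2 + Z = Z + Z*U**2)
B = -17 (B = -20 + 3 = -17)
T(r) = (-17 + r)/(1 + r + r**2) (T(r) = (r - 17)/(r + 1*(1 + r**2)) = (-17 + r)/(r + (1 + r**2)) = (-17 + r)/(1 + r + r**2))
-134*N(11) + T(-8) = -134*11 + (-17 - 8)/(1 - 8 + (-8)**2) = -1474 - 25/(1 - 8 + 64) = -1474 - 25/57 = -84043/57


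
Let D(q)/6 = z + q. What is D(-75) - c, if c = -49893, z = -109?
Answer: 48789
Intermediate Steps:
D(q) = -654 + 6*q (D(q) = 6*(-109 + q) = -654 + 6*q)
D(-75) - c = (-654 + 6*(-75)) - 1*(-49893) = (-654 - 450) + 49893 = -1104 + 49893 = 48789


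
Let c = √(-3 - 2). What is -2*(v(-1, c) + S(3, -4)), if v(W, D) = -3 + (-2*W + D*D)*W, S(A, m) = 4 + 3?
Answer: -14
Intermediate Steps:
S(A, m) = 7
c = I*√5 (c = √(-5) = I*√5 ≈ 2.2361*I)
v(W, D) = -3 + W*(D² - 2*W) (v(W, D) = -3 + (-2*W + D²)*W = -3 + (D² - 2*W)*W = -3 + W*(D² - 2*W))
-2*(v(-1, c) + S(3, -4)) = -2*((-3 - 2*(-1)² - (I*√5)²) + 7) = -2*((-3 - 2*1 - 1*(-5)) + 7) = -2*((-3 - 2 + 5) + 7) = -2*(0 + 7) = -2*7 = -14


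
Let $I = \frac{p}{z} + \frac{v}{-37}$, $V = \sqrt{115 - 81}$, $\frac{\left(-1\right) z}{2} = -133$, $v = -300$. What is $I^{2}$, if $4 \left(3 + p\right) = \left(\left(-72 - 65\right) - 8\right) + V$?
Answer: $\frac{98213965427}{1549839424} + \frac{313391 \sqrt{34}}{20943776} \approx 63.458$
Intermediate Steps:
$z = 266$ ($z = \left(-2\right) \left(-133\right) = 266$)
$V = \sqrt{34} \approx 5.8309$
$p = - \frac{157}{4} + \frac{\sqrt{34}}{4}$ ($p = -3 + \frac{\left(\left(-72 - 65\right) - 8\right) + \sqrt{34}}{4} = -3 + \frac{\left(-137 - 8\right) + \sqrt{34}}{4} = -3 + \frac{-145 + \sqrt{34}}{4} = -3 - \left(\frac{145}{4} - \frac{\sqrt{34}}{4}\right) = - \frac{157}{4} + \frac{\sqrt{34}}{4} \approx -37.792$)
$I = \frac{313391}{39368} + \frac{\sqrt{34}}{1064}$ ($I = \frac{- \frac{157}{4} + \frac{\sqrt{34}}{4}}{266} - \frac{300}{-37} = \left(- \frac{157}{4} + \frac{\sqrt{34}}{4}\right) \frac{1}{266} - - \frac{300}{37} = \left(- \frac{157}{1064} + \frac{\sqrt{34}}{1064}\right) + \frac{300}{37} = \frac{313391}{39368} + \frac{\sqrt{34}}{1064} \approx 7.966$)
$I^{2} = \left(\frac{313391}{39368} + \frac{\sqrt{34}}{1064}\right)^{2}$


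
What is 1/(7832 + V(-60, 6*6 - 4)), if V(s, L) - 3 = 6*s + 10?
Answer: 1/7485 ≈ 0.00013360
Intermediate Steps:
V(s, L) = 13 + 6*s (V(s, L) = 3 + (6*s + 10) = 3 + (10 + 6*s) = 13 + 6*s)
1/(7832 + V(-60, 6*6 - 4)) = 1/(7832 + (13 + 6*(-60))) = 1/(7832 + (13 - 360)) = 1/(7832 - 347) = 1/7485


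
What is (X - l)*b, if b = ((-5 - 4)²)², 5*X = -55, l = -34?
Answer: 150903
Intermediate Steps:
X = -11 (X = (⅕)*(-55) = -11)
b = 6561 (b = ((-9)²)² = 81² = 6561)
(X - l)*b = (-11 - 1*(-34))*6561 = (-11 + 34)*6561 = 23*6561 = 150903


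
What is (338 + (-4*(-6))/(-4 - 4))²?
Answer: 112225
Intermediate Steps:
(338 + (-4*(-6))/(-4 - 4))² = (338 + 24/(-8))² = (338 + 24*(-⅛))² = (338 - 3)² = 335² = 112225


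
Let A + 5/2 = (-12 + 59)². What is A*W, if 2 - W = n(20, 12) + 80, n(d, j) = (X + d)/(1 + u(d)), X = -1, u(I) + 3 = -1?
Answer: -316265/2 ≈ -1.5813e+5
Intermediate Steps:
u(I) = -4 (u(I) = -3 - 1 = -4)
n(d, j) = ⅓ - d/3 (n(d, j) = (-1 + d)/(1 - 4) = (-1 + d)/(-3) = (-1 + d)*(-⅓) = ⅓ - d/3)
A = 4413/2 (A = -5/2 + (-12 + 59)² = -5/2 + 47² = -5/2 + 2209 = 4413/2 ≈ 2206.5)
W = -215/3 (W = 2 - ((⅓ - ⅓*20) + 80) = 2 - ((⅓ - 20/3) + 80) = 2 - (-19/3 + 80) = 2 - 1*221/3 = 2 - 221/3 = -215/3 ≈ -71.667)
A*W = (4413/2)*(-215/3) = -316265/2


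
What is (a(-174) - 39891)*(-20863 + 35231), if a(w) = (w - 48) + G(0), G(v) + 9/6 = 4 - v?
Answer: -576307664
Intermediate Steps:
G(v) = 5/2 - v (G(v) = -3/2 + (4 - v) = 5/2 - v)
a(w) = -91/2 + w (a(w) = (w - 48) + (5/2 - 1*0) = (-48 + w) + (5/2 + 0) = (-48 + w) + 5/2 = -91/2 + w)
(a(-174) - 39891)*(-20863 + 35231) = ((-91/2 - 174) - 39891)*(-20863 + 35231) = (-439/2 - 39891)*14368 = -80221/2*14368 = -576307664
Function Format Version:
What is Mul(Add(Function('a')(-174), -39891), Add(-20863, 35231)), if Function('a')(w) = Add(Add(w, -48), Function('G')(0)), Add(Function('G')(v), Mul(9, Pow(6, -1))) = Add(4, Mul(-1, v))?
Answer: -576307664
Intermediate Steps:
Function('G')(v) = Add(Rational(5, 2), Mul(-1, v)) (Function('G')(v) = Add(Rational(-3, 2), Add(4, Mul(-1, v))) = Add(Rational(5, 2), Mul(-1, v)))
Function('a')(w) = Add(Rational(-91, 2), w) (Function('a')(w) = Add(Add(w, -48), Add(Rational(5, 2), Mul(-1, 0))) = Add(Add(-48, w), Add(Rational(5, 2), 0)) = Add(Add(-48, w), Rational(5, 2)) = Add(Rational(-91, 2), w))
Mul(Add(Function('a')(-174), -39891), Add(-20863, 35231)) = Mul(Add(Add(Rational(-91, 2), -174), -39891), Add(-20863, 35231)) = Mul(Add(Rational(-439, 2), -39891), 14368) = Mul(Rational(-80221, 2), 14368) = -576307664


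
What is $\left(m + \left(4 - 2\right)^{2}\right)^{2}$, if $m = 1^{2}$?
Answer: $25$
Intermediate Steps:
$m = 1$
$\left(m + \left(4 - 2\right)^{2}\right)^{2} = \left(1 + \left(4 - 2\right)^{2}\right)^{2} = \left(1 + 2^{2}\right)^{2} = \left(1 + 4\right)^{2} = 5^{2} = 25$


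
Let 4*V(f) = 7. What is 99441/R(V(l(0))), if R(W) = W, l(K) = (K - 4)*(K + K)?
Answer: 397764/7 ≈ 56823.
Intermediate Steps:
l(K) = 2*K*(-4 + K) (l(K) = (-4 + K)*(2*K) = 2*K*(-4 + K))
V(f) = 7/4 (V(f) = (1/4)*7 = 7/4)
99441/R(V(l(0))) = 99441/(7/4) = 99441*(4/7) = 397764/7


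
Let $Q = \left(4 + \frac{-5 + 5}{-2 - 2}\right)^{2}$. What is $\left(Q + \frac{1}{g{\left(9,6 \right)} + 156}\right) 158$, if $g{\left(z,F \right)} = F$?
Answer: $\frac{204847}{81} \approx 2529.0$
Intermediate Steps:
$Q = 16$ ($Q = \left(4 + \frac{0}{-4}\right)^{2} = \left(4 + 0 \left(- \frac{1}{4}\right)\right)^{2} = \left(4 + 0\right)^{2} = 4^{2} = 16$)
$\left(Q + \frac{1}{g{\left(9,6 \right)} + 156}\right) 158 = \left(16 + \frac{1}{6 + 156}\right) 158 = \left(16 + \frac{1}{162}\right) 158 = \frac{2593}{162} \cdot 158 = \frac{204847}{81}$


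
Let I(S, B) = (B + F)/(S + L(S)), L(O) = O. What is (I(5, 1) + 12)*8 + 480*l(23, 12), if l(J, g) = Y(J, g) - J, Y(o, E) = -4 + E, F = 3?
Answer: -35504/5 ≈ -7100.8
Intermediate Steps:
l(J, g) = -4 + g - J (l(J, g) = (-4 + g) - J = -4 + g - J)
I(S, B) = (3 + B)/(2*S) (I(S, B) = (B + 3)/(S + S) = (3 + B)/((2*S)) = (3 + B)*(1/(2*S)) = (3 + B)/(2*S))
(I(5, 1) + 12)*8 + 480*l(23, 12) = ((½)*(3 + 1)/5 + 12)*8 + 480*(-4 + 12 - 1*23) = ((½)*(⅕)*4 + 12)*8 + 480*(-4 + 12 - 23) = (⅖ + 12)*8 + 480*(-15) = (62/5)*8 - 7200 = 496/5 - 7200 = -35504/5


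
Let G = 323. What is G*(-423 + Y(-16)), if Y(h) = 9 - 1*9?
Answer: -136629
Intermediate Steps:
Y(h) = 0 (Y(h) = 9 - 9 = 0)
G*(-423 + Y(-16)) = 323*(-423 + 0) = 323*(-423) = -136629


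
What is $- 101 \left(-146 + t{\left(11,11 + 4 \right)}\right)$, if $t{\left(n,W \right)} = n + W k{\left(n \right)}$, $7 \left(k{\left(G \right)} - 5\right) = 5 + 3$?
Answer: $\frac{30300}{7} \approx 4328.6$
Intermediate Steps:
$k{\left(G \right)} = \frac{43}{7}$ ($k{\left(G \right)} = 5 + \frac{5 + 3}{7} = 5 + \frac{1}{7} \cdot 8 = 5 + \frac{8}{7} = \frac{43}{7}$)
$t{\left(n,W \right)} = n + \frac{43 W}{7}$ ($t{\left(n,W \right)} = n + W \frac{43}{7} = n + \frac{43 W}{7}$)
$- 101 \left(-146 + t{\left(11,11 + 4 \right)}\right) = - 101 \left(-146 + \left(11 + \frac{43 \left(11 + 4\right)}{7}\right)\right) = - 101 \left(-146 + \left(11 + \frac{43}{7} \cdot 15\right)\right) = - 101 \left(-146 + \left(11 + \frac{645}{7}\right)\right) = - 101 \left(-146 + \frac{722}{7}\right) = \left(-101\right) \left(- \frac{300}{7}\right) = \frac{30300}{7}$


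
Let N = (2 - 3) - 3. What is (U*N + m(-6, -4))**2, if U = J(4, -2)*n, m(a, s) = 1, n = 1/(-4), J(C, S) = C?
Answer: 25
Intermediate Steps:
n = -1/4 ≈ -0.25000
U = -1 (U = 4*(-1/4) = -1)
N = -4 (N = -1 - 3 = -4)
(U*N + m(-6, -4))**2 = (-1*(-4) + 1)**2 = (4 + 1)**2 = 5**2 = 25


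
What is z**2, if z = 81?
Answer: 6561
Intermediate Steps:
z**2 = 81**2 = 6561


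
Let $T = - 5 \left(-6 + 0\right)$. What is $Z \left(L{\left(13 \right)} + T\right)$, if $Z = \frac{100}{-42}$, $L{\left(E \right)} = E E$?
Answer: $- \frac{9950}{21} \approx -473.81$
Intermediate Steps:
$T = 30$ ($T = \left(-5\right) \left(-6\right) = 30$)
$L{\left(E \right)} = E^{2}$
$Z = - \frac{50}{21}$ ($Z = 100 \left(- \frac{1}{42}\right) = - \frac{50}{21} \approx -2.381$)
$Z \left(L{\left(13 \right)} + T\right) = - \frac{50 \left(13^{2} + 30\right)}{21} = - \frac{50 \left(169 + 30\right)}{21} = \left(- \frac{50}{21}\right) 199 = - \frac{9950}{21}$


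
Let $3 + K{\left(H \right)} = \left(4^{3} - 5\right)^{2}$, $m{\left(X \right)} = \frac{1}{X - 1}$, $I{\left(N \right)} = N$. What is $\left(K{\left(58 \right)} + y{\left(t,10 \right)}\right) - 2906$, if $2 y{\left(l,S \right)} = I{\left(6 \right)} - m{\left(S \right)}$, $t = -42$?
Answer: $\frac{10349}{18} \approx 574.94$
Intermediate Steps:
$m{\left(X \right)} = \frac{1}{-1 + X}$
$y{\left(l,S \right)} = 3 - \frac{1}{2 \left(-1 + S\right)}$ ($y{\left(l,S \right)} = \frac{6 - \frac{1}{-1 + S}}{2} = 3 - \frac{1}{2 \left(-1 + S\right)}$)
$K{\left(H \right)} = 3478$ ($K{\left(H \right)} = -3 + \left(4^{3} - 5\right)^{2} = -3 + \left(64 - 5\right)^{2} = -3 + 59^{2} = -3 + 3481 = 3478$)
$\left(K{\left(58 \right)} + y{\left(t,10 \right)}\right) - 2906 = \left(3478 + \frac{-7 + 6 \cdot 10}{2 \left(-1 + 10\right)}\right) - 2906 = \left(3478 + \frac{-7 + 60}{2 \cdot 9}\right) - 2906 = \left(3478 + \frac{1}{2} \cdot \frac{1}{9} \cdot 53\right) - 2906 = \left(3478 + \frac{53}{18}\right) - 2906 = \frac{62657}{18} - 2906 = \frac{10349}{18}$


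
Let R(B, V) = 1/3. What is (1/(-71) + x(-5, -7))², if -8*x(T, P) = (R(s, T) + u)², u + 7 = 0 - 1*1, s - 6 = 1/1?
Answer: 1416092161/26132544 ≈ 54.189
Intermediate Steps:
s = 7 (s = 6 + 1/1 = 6 + 1 = 7)
R(B, V) = ⅓
u = -8 (u = -7 + (0 - 1*1) = -7 + (0 - 1) = -7 - 1 = -8)
x(T, P) = -529/72 (x(T, P) = -(⅓ - 8)²/8 = -(-23/3)²/8 = -⅛*529/9 = -529/72)
(1/(-71) + x(-5, -7))² = (1/(-71) - 529/72)² = (-1/71 - 529/72)² = (-37631/5112)² = 1416092161/26132544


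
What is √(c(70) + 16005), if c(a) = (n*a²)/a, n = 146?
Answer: 5*√1049 ≈ 161.94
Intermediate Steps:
c(a) = 146*a (c(a) = (146*a²)/a = 146*a)
√(c(70) + 16005) = √(146*70 + 16005) = √(10220 + 16005) = √26225 = 5*√1049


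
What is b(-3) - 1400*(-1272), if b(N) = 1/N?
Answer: 5342399/3 ≈ 1.7808e+6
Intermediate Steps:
b(-3) - 1400*(-1272) = 1/(-3) - 1400*(-1272) = -1/3 + 1780800 = 5342399/3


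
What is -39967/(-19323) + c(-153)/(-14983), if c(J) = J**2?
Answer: 146493454/289516509 ≈ 0.50599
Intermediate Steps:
-39967/(-19323) + c(-153)/(-14983) = -39967/(-19323) + (-153)**2/(-14983) = -39967*(-1/19323) + 23409*(-1/14983) = 39967/19323 - 23409/14983 = 146493454/289516509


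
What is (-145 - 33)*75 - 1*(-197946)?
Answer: 184596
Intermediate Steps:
(-145 - 33)*75 - 1*(-197946) = -178*75 + 197946 = -13350 + 197946 = 184596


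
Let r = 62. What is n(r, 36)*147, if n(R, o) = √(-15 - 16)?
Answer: 147*I*√31 ≈ 818.46*I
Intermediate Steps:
n(R, o) = I*√31 (n(R, o) = √(-31) = I*√31)
n(r, 36)*147 = (I*√31)*147 = 147*I*√31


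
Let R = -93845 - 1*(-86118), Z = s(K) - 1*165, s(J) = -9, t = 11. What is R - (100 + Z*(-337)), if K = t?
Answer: -66465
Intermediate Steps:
K = 11
Z = -174 (Z = -9 - 1*165 = -9 - 165 = -174)
R = -7727 (R = -93845 + 86118 = -7727)
R - (100 + Z*(-337)) = -7727 - (100 - 174*(-337)) = -7727 - (100 + 58638) = -7727 - 1*58738 = -7727 - 58738 = -66465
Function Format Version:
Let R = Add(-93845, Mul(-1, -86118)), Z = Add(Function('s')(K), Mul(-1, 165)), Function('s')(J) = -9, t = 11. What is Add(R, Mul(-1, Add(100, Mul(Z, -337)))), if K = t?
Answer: -66465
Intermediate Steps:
K = 11
Z = -174 (Z = Add(-9, Mul(-1, 165)) = Add(-9, -165) = -174)
R = -7727 (R = Add(-93845, 86118) = -7727)
Add(R, Mul(-1, Add(100, Mul(Z, -337)))) = Add(-7727, Mul(-1, Add(100, Mul(-174, -337)))) = Add(-7727, Mul(-1, Add(100, 58638))) = Add(-7727, Mul(-1, 58738)) = Add(-7727, -58738) = -66465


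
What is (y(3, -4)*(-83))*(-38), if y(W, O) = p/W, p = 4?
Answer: 12616/3 ≈ 4205.3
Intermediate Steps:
y(W, O) = 4/W
(y(3, -4)*(-83))*(-38) = ((4/3)*(-83))*(-38) = -332/3*(-38) = 12616/3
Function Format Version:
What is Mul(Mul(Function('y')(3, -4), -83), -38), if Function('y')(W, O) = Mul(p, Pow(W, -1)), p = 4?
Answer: Rational(12616, 3) ≈ 4205.3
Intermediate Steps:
Function('y')(W, O) = Mul(4, Pow(W, -1))
Mul(Mul(Function('y')(3, -4), -83), -38) = Mul(Mul(Mul(4, Pow(3, -1)), -83), -38) = Mul(Mul(Mul(4, Rational(1, 3)), -83), -38) = Mul(Mul(Rational(4, 3), -83), -38) = Mul(Rational(-332, 3), -38) = Rational(12616, 3)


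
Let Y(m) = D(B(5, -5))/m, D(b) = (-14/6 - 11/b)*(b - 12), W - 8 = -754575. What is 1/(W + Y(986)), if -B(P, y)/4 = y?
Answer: -7395/5580023138 ≈ -1.3253e-6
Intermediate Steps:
W = -754567 (W = 8 - 754575 = -754567)
B(P, y) = -4*y
D(b) = (-12 + b)*(-7/3 - 11/b) (D(b) = (-14*⅙ - 11/b)*(-12 + b) = (-7/3 - 11/b)*(-12 + b) = (-12 + b)*(-7/3 - 11/b))
Y(m) = -346/(15*m) (Y(m) = (17 + 132/((-4*(-5))) - (-28)*(-5)/3)/m = (17 + 132/20 - 7/3*20)/m = (17 + 132*(1/20) - 140/3)/m = (17 + 33/5 - 140/3)/m = -346/(15*m))
1/(W + Y(986)) = 1/(-754567 - 346/15/986) = 1/(-754567 - 346/15*1/986) = 1/(-754567 - 173/7395) = 1/(-5580023138/7395) = -7395/5580023138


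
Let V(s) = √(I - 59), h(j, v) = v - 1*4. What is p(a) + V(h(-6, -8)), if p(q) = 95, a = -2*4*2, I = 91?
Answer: 95 + 4*√2 ≈ 100.66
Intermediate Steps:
a = -16 (a = -8*2 = -16)
h(j, v) = -4 + v (h(j, v) = v - 4 = -4 + v)
V(s) = 4*√2 (V(s) = √(91 - 59) = √32 = 4*√2)
p(a) + V(h(-6, -8)) = 95 + 4*√2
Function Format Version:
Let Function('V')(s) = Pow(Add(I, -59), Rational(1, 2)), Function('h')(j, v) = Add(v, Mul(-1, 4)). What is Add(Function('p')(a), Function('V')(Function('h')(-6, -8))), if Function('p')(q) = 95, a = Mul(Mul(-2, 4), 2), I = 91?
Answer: Add(95, Mul(4, Pow(2, Rational(1, 2)))) ≈ 100.66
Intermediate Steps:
a = -16 (a = Mul(-8, 2) = -16)
Function('h')(j, v) = Add(-4, v) (Function('h')(j, v) = Add(v, -4) = Add(-4, v))
Function('V')(s) = Mul(4, Pow(2, Rational(1, 2))) (Function('V')(s) = Pow(Add(91, -59), Rational(1, 2)) = Pow(32, Rational(1, 2)) = Mul(4, Pow(2, Rational(1, 2))))
Add(Function('p')(a), Function('V')(Function('h')(-6, -8))) = Add(95, Mul(4, Pow(2, Rational(1, 2))))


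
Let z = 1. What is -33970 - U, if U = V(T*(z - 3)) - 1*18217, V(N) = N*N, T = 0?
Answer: -15753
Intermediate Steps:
V(N) = N²
U = -18217 (U = (0*(1 - 3))² - 1*18217 = (0*(-2))² - 18217 = 0² - 18217 = 0 - 18217 = -18217)
-33970 - U = -33970 - 1*(-18217) = -33970 + 18217 = -15753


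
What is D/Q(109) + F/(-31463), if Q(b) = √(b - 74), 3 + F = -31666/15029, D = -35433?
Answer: 76753/472857427 - 35433*√35/35 ≈ -5989.3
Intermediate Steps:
F = -76753/15029 (F = -3 - 31666/15029 = -76753/15029 ≈ -5.1070)
Q(b) = √(-74 + b)
D/Q(109) + F/(-31463) = -35433/√(-74 + 109) - 76753/15029/(-31463) = -35433*√35/35 - 76753/15029*(-1/31463) = -35433*√35/35 + 76753/472857427 = 76753/472857427 - 35433*√35/35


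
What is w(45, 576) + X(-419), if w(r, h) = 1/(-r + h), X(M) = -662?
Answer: -351521/531 ≈ -662.00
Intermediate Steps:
w(r, h) = 1/(h - r)
w(45, 576) + X(-419) = 1/(576 - 1*45) - 662 = 1/(576 - 45) - 662 = 1/531 - 662 = -351521/531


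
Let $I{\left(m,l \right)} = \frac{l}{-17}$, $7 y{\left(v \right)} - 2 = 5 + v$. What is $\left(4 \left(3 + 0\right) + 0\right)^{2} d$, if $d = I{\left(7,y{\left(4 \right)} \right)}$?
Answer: $- \frac{1584}{119} \approx -13.311$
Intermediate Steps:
$y{\left(v \right)} = 1 + \frac{v}{7}$ ($y{\left(v \right)} = \frac{2}{7} + \frac{5 + v}{7} = \frac{2}{7} + \left(\frac{5}{7} + \frac{v}{7}\right) = 1 + \frac{v}{7}$)
$I{\left(m,l \right)} = - \frac{l}{17}$ ($I{\left(m,l \right)} = l \left(- \frac{1}{17}\right) = - \frac{l}{17}$)
$d = - \frac{11}{119}$ ($d = - \frac{1 + \frac{1}{7} \cdot 4}{17} = - \frac{1 + \frac{4}{7}}{17} = \left(- \frac{1}{17}\right) \frac{11}{7} = - \frac{11}{119} \approx -0.092437$)
$\left(4 \left(3 + 0\right) + 0\right)^{2} d = \left(4 \left(3 + 0\right) + 0\right)^{2} \left(- \frac{11}{119}\right) = \left(4 \cdot 3 + 0\right)^{2} \left(- \frac{11}{119}\right) = \left(12 + 0\right)^{2} \left(- \frac{11}{119}\right) = 12^{2} \left(- \frac{11}{119}\right) = 144 \left(- \frac{11}{119}\right) = - \frac{1584}{119}$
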